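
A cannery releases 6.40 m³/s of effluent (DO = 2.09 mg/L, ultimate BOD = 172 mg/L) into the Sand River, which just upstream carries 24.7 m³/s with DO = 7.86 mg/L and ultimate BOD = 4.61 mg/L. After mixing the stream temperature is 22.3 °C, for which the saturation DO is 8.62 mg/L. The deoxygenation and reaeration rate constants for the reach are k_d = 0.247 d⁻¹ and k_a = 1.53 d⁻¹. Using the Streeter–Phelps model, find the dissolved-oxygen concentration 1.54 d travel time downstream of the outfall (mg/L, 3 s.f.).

DO ≈ 4.01 mg/L

Mixed DO = (24.7×7.86 + 6.40×2.09)/(24.7+6.40) = 207.5/31.10 = 6.673 mg/L.
Mixed L₀ = (24.7×4.61 + 6.40×172)/(31.10) = 1215/31.10 = 39.06 mg/L.
Initial deficit D₀ = C_s − DO₀ = 8.62 − 6.673 = 1.947 mg/L.
D(1.54) = [0.247×39.06/(1.53−0.247)](e^(−0.247×1.54) − e^(−1.53×1.54)) + 1.947 e^(−1.53×1.54)
= 7.519 × (0.6836 − 0.09478) + 1.947 × 0.09478 = 4.612 mg/L.
DO = 8.62 − 4.612 = 4.008 mg/L.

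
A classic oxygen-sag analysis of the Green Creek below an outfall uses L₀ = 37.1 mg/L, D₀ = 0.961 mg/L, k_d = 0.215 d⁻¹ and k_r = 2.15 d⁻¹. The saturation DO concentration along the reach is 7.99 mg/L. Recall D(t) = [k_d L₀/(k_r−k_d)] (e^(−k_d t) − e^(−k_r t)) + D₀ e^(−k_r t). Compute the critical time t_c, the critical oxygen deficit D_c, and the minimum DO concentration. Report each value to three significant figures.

t_c ≈ 1.05 d; D_c ≈ 2.96 mg/L; min DO ≈ 5.03 mg/L

With k_r/k_d = 10.00 and 1 − D₀(k_r−k_d)/(k_d L₀) = 0.7669,
t_c = ln(10.00 × 0.7669) / (2.15 − 0.215) = ln(7.669) / 1.935 = 2.037/1.935 = 1.053 d.
L(t_c) = L₀ e^(−k_d t_c) = 37.1 × 0.7974 = 29.58 mg/L, and at the critical point k_r D_c = k_d L, so D_c = (0.215/2.15) × 29.58 = 2.958 mg/L.
Minimum DO = C_s − D_c = 7.99 − 2.958 = 5.032 mg/L.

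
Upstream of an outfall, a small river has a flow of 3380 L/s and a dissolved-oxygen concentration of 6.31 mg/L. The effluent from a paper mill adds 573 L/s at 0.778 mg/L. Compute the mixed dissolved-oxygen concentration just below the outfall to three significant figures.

5.51 mg/L

Flow-weighted mixing: C = (Q_r C_r + Q_w C_w)/(Q_r + Q_w)
= (3380×6.31 + 573×0.778)/(3380 + 573) = 21770/3953 = 5.508 mg/L.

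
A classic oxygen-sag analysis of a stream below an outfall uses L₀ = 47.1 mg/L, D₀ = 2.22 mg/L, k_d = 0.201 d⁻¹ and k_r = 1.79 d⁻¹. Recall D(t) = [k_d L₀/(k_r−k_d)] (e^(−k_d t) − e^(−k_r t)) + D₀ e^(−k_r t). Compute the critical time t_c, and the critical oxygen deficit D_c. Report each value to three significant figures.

At the critical point dD/dt = 0, so k_d L₀ e^(−k_d t) = k_r D. Substituting D(t) from the Streeter–Phelps equation and solving for t gives
t_c = ln[(k_r/k_d)(1 − D₀(k_r−k_d)/(k_d L₀))] / (k_r−k_d).
Here k_r−k_d = 1.589 d⁻¹ and 1 − D₀(k_r−k_d)/(k_d L₀) = 1 − 2.22×1.589/(0.201×47.1) = 0.6274, so
t_c = ln(8.905 × 0.6274) / 1.589 = 1.720 / 1.589 = 1.083 d.
D_c = (k_d/k_r) L₀ e^(−k_d t_c) = (0.201/1.79) × 47.1 × e^(−0.201×1.083) = 0.1123 × 47.1 × 0.8044 = 4.254 mg/L.

t_c ≈ 1.08 d; D_c ≈ 4.25 mg/L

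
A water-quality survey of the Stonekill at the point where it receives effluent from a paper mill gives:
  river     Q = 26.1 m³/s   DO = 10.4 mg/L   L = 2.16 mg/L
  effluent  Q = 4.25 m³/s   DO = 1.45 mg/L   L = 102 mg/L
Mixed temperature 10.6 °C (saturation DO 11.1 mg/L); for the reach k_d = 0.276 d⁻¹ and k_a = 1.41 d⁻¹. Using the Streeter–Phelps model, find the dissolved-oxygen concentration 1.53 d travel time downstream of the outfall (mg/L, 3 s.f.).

DO ≈ 8.75 mg/L

Mixed DO = (26.1×10.4 + 4.25×1.45)/(26.1+4.25) = 277.6/30.35 = 9.147 mg/L.
Mixed L₀ = (26.1×2.16 + 4.25×102)/(30.35) = 489.9/30.35 = 16.14 mg/L.
Initial deficit D₀ = C_s − DO₀ = 11.1 − 9.147 = 1.953 mg/L.
D(1.53) = [0.276×16.14/(1.41−0.276)](e^(−0.276×1.53) − e^(−1.41×1.53)) + 1.953 e^(−1.41×1.53)
= 3.928 × (0.6556 − 0.1156) + 1.953 × 0.1156 = 2.347 mg/L.
DO = 11.1 − 2.347 = 8.753 mg/L.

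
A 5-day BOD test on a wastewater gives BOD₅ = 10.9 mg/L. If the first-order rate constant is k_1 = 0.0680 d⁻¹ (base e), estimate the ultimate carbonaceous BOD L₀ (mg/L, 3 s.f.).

L₀ ≈ 37.8 mg/L

BOD₅ = L₀(1 − e^(−5k_1)) ⇒ L₀ = BOD₅ / (1 − e^(−5×0.0680))
= 10.9 / (1 − 0.7118) = 10.9 / 0.2882 = 37.82 mg/L.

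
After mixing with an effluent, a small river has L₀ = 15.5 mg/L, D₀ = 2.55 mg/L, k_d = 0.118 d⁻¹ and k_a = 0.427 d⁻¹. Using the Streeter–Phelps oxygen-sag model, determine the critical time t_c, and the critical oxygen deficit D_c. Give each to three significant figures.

t_c ≈ 2.34 d; D_c ≈ 3.25 mg/L

At the critical point dD/dt = 0, so k_d L₀ e^(−k_d t) = k_a D. Substituting D(t) from the Streeter–Phelps equation and solving for t gives
t_c = ln[(k_a/k_d)(1 − D₀(k_a−k_d)/(k_d L₀))] / (k_a−k_d).
Here k_a−k_d = 0.3090 d⁻¹ and 1 − D₀(k_a−k_d)/(k_d L₀) = 1 − 2.55×0.3090/(0.118×15.5) = 0.5692, so
t_c = ln(3.619 × 0.5692) / 0.3090 = 0.7226 / 0.3090 = 2.338 d.
L(t_c) = L₀ e^(−k_d t_c) = 15.5 × 0.7589 = 11.76 mg/L, and at the critical point k_a D_c = k_d L, so D_c = (0.118/0.427) × 11.76 = 3.251 mg/L.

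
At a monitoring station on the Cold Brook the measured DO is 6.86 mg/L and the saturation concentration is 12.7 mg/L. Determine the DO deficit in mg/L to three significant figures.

D ≈ 5.84 mg/L

D = C_s − C = 12.7 − 6.86 = 5.84 mg/L.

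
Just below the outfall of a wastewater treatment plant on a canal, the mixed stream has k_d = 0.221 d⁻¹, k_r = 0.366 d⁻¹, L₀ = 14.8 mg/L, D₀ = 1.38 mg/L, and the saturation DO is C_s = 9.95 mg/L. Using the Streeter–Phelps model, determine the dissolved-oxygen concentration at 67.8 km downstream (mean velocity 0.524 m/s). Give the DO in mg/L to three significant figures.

Travel time t = x/v = 67.8 km / (0.524 m/s) = 67800 m / 0.524 m/s = 129400 s = 1.498 d.
k_d L₀/(k_r−k_d) = 0.221×14.8/(0.366−0.221) = 3.271/0.1450 = 22.56 mg/L.
e^(−k_d t) = e^(−0.221×1.498) = 0.7182; e^(−k_r t) = e^(−0.366×1.498) = 0.5780.
D = 22.56 × (0.7182 − 0.5780) + 1.38 × 0.5780 = 3.162 + 0.7977 = 3.960 mg/L.
DO = C_s − D = 9.95 − 3.960 = 5.990 mg/L.

DO ≈ 5.99 mg/L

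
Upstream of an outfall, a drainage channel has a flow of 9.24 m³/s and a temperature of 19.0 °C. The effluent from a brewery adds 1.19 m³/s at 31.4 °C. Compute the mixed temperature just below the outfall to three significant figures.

Flow-weighted mixing: C = (Q_r C_r + Q_w C_w)/(Q_r + Q_w)
= (9.24×19.0 + 1.19×31.4)/(9.24 + 1.19) = 212.9/10.43 = 20.41 °C.

20.4 °C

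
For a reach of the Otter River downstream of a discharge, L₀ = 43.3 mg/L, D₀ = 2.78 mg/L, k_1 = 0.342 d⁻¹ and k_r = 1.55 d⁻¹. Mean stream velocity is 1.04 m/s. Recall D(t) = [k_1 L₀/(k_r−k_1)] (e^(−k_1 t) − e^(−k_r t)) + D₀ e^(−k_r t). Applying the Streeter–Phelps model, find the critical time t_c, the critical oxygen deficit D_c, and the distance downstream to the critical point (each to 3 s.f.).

t_c = [1/(k_r−k_1)] ln[(k_r/k_1)(1 − D₀(k_r−k_1)/(k_1 L₀))]
= [1/(1.55−0.342)] ln[(1.55/0.342)(1 − 2.78×1.208/(0.342×43.3))]
= (1/1.208) ln[4.532 × 0.7732] = 0.8278 × ln(3.504) = 0.8278 × 1.254 = 1.038 d.
L(t_c) = L₀ e^(−k_1 t_c) = 43.3 × 0.7012 = 30.36 mg/L, and at the critical point k_r D_c = k_1 L, so D_c = (0.342/1.55) × 30.36 = 6.699 mg/L.
x_c = v t_c = 1.04 m/s × 1.038 d × 86400 s/d = 93280 m ≈ 93.3 km.

t_c ≈ 1.04 d; D_c ≈ 6.70 mg/L; x_c ≈ 93.3 km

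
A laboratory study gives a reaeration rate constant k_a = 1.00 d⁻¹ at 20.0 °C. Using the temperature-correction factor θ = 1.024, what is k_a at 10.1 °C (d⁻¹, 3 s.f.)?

k_a(T₂) = k_a(T₁) · θ^(T₂−T₁) = 1.00 × 1.024^(10.1−20.0)
= 1.00 × 1.024^-9.90 = 1.00 × 0.7907 = 0.7907 d⁻¹.

k_a ≈ 0.791 d⁻¹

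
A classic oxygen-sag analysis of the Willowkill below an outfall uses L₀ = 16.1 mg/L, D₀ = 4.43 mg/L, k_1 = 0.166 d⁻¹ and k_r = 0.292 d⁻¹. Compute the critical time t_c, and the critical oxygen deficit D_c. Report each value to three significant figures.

t_c = [1/(k_r−k_1)] ln[(k_r/k_1)(1 − D₀(k_r−k_1)/(k_1 L₀))]
= [1/(0.292−0.166)] ln[(0.292/0.166)(1 − 4.43×0.1260/(0.166×16.1))]
= (1/0.1260) ln[1.759 × 0.7911] = 7.937 × ln(1.392) = 7.937 × 0.3305 = 2.623 d.
D_c = (k_1/k_r) L₀ e^(−k_1 t_c) = (0.166/0.292) × 16.1 × e^(−0.166×2.623) = 0.5685 × 16.1 × 0.6470 = 5.922 mg/L.

t_c ≈ 2.62 d; D_c ≈ 5.92 mg/L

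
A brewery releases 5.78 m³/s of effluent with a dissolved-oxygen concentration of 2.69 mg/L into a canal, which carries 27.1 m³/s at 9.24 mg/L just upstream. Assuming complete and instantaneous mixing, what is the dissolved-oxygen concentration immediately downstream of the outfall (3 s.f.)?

8.09 mg/L

Flow-weighted mixing: C = (Q_r C_r + Q_w C_w)/(Q_r + Q_w)
= (27.1×9.24 + 5.78×2.69)/(27.1 + 5.78) = 266.0/32.88 = 8.089 mg/L.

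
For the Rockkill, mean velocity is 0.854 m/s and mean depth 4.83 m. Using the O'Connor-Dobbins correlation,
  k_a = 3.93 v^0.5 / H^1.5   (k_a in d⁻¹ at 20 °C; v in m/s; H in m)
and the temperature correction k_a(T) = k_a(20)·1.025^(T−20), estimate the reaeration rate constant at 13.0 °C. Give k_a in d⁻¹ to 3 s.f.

k_a ≈ 0.288 d⁻¹

k_a(20) = 3.93 × 0.854^0.5 / 4.83^1.5 = 3.93 × 0.9241 / 10.62 = 0.3421 d⁻¹.
k_a(13.0) = 0.3421 × 1.025^(13.0−20) = 0.3421 × 0.8413 = 0.2878 d⁻¹.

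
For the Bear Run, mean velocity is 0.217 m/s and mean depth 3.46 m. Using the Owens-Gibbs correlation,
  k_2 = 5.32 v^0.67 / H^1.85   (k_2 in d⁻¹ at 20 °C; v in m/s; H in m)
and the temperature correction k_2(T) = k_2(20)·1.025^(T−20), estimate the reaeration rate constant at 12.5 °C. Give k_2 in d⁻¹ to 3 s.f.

k_2 ≈ 0.160 d⁻¹

k_2(20) = 5.32 × 0.217^0.67 / 3.46^1.85 = 5.32 × 0.3593 / 9.938 = 0.1923 d⁻¹.
k_2(12.5) = 0.1923 × 1.025^(12.5−20) = 0.1923 × 0.8309 = 0.1598 d⁻¹.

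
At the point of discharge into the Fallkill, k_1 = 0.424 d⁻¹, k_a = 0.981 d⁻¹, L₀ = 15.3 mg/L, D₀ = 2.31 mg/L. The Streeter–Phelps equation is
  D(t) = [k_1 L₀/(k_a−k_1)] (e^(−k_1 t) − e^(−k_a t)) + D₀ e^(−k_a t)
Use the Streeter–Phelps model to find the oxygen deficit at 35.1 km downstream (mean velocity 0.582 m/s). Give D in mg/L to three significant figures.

Travel time t = x/v = 35.1 km / (0.582 m/s) = 35100 m / 0.582 m/s = 60310 s = 0.6980 d.
k_1 L₀/(k_a−k_1) = 0.424×15.3/(0.981−0.424) = 6.487/0.5570 = 11.65 mg/L.
e^(−k_1 t) = e^(−0.424×0.6980) = 0.7438; e^(−k_a t) = e^(−0.981×0.6980) = 0.5042.
D = 11.65 × (0.7438 − 0.5042) + 2.31 × 0.5042 = 2.791 + 1.165 = 3.955 mg/L.

D ≈ 3.96 mg/L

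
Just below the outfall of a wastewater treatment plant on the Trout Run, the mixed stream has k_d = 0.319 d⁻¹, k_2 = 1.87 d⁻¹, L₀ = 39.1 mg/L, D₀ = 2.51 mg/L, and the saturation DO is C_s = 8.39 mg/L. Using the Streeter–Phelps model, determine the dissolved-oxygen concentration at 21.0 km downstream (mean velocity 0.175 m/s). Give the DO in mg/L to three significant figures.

Travel time t = x/v = 21.0 km / (0.175 m/s) = 21000 m / 0.175 m/s = 120000 s = 1.389 d.
k_d L₀/(k_2−k_d) = 0.319×39.1/(1.87−0.319) = 12.47/1.551 = 8.042 mg/L.
e^(−k_d t) = e^(−0.319×1.389) = 0.6421; e^(−k_2 t) = e^(−1.87×1.389) = 0.07448.
D = 8.042 × (0.6421 − 0.07448) + 2.51 × 0.07448 = 4.564 + 0.1869 = 4.751 mg/L.
DO = C_s − D = 8.39 − 4.751 = 3.639 mg/L.

DO ≈ 3.64 mg/L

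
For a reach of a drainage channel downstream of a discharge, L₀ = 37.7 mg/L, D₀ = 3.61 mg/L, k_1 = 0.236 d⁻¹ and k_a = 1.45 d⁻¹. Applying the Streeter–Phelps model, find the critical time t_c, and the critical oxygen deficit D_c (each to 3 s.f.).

t_c ≈ 0.937 d; D_c ≈ 4.92 mg/L

t_c = [1/(k_a−k_1)] ln[(k_a/k_1)(1 − D₀(k_a−k_1)/(k_1 L₀))]
= [1/(1.45−0.236)] ln[(1.45/0.236)(1 − 3.61×1.214/(0.236×37.7))]
= (1/1.214) ln[6.144 × 0.5074] = 0.8237 × ln(3.118) = 0.8237 × 1.137 = 0.9366 d.
D_c = (k_1/k_a) L₀ e^(−k_1 t_c) = (0.236/1.45) × 37.7 × e^(−0.236×0.9366) = 0.1628 × 37.7 × 0.8017 = 4.919 mg/L.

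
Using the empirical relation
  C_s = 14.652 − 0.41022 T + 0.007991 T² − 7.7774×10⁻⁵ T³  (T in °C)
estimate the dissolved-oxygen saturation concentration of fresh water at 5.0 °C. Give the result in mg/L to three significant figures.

C_s = 14.652 − 0.41022×5.0 + 0.007991×5.0² − 7.7774×10⁻⁵×5.0³ = 12.79 mg/L.

C_s ≈ 12.8 mg/L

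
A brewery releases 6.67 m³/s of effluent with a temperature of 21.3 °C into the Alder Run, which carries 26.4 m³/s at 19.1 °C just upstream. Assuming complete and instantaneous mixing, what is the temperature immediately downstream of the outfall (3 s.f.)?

19.5 °C

Flow-weighted mixing: C = (Q_r C_r + Q_w C_w)/(Q_r + Q_w)
= (26.4×19.1 + 6.67×21.3)/(26.4 + 6.67) = 646.3/33.07 = 19.54 °C.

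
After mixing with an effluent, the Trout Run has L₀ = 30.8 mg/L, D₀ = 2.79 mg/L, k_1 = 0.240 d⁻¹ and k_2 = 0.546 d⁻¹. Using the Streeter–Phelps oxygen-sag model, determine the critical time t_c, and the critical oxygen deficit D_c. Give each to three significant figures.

t_c ≈ 2.29 d; D_c ≈ 7.82 mg/L

With k_2/k_1 = 2.275 and 1 − D₀(k_2−k_1)/(k_1 L₀) = 0.8845,
t_c = ln(2.275 × 0.8845) / (0.546 − 0.240) = ln(2.012) / 0.3060 = 0.6993/0.3060 = 2.285 d.
D_c = (k_1/k_2) L₀ e^(−k_1 t_c) = (0.240/0.546) × 30.8 × e^(−0.240×2.285) = 0.4396 × 30.8 × 0.5779 = 7.823 mg/L.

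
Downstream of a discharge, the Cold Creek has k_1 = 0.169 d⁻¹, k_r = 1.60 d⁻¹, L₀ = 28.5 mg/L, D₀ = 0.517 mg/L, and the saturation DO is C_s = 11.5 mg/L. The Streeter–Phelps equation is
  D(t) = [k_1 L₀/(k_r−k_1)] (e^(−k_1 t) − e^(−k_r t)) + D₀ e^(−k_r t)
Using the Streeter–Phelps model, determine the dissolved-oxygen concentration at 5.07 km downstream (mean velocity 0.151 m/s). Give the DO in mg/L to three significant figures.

DO ≈ 9.88 mg/L

Travel time t = x/v = 5.07 km / (0.151 m/s) = 5070 m / 0.151 m/s = 33580 s = 0.3886 d.
k_1 L₀/(k_r−k_1) = 0.169×28.5/(1.60−0.169) = 4.817/1.431 = 3.366 mg/L.
e^(−k_1 t) = e^(−0.169×0.3886) = 0.9364; e^(−k_r t) = e^(−1.60×0.3886) = 0.5370.
D = 3.366 × (0.9364 − 0.5370) + 0.517 × 0.5370 = 1.344 + 0.2776 = 1.622 mg/L.
DO = C_s − D = 11.5 − 1.622 = 9.878 mg/L.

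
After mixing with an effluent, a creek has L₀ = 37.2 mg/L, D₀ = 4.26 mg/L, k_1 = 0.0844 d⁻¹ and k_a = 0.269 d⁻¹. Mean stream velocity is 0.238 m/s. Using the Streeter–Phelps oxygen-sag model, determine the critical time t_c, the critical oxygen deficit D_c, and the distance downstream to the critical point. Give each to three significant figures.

t_c ≈ 4.72 d; D_c ≈ 7.84 mg/L; x_c ≈ 97.0 km

t_c = [1/(k_a−k_1)] ln[(k_a/k_1)(1 − D₀(k_a−k_1)/(k_1 L₀))]
= [1/(0.269−0.0844)] ln[(0.269/0.0844)(1 − 4.26×0.1846/(0.0844×37.2))]
= (1/0.1846) ln[3.187 × 0.7495] = 5.417 × ln(2.389) = 5.417 × 0.8708 = 4.717 d.
L(t_c) = L₀ e^(−k_1 t_c) = 37.2 × 0.6716 = 24.98 mg/L, and at the critical point k_a D_c = k_1 L, so D_c = (0.0844/0.269) × 24.98 = 7.838 mg/L.
x_c = v t_c = 0.238 m/s × 4.717 d × 86400 s/d = 97010 m ≈ 97.0 km.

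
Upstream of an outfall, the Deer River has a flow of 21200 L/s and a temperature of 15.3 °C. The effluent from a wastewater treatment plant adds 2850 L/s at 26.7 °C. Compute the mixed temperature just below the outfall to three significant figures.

16.7 °C

Flow-weighted mixing: C = (Q_r C_r + Q_w C_w)/(Q_r + Q_w)
= (21200×15.3 + 2850×26.7)/(21200 + 2850) = 400500/24050 = 16.65 °C.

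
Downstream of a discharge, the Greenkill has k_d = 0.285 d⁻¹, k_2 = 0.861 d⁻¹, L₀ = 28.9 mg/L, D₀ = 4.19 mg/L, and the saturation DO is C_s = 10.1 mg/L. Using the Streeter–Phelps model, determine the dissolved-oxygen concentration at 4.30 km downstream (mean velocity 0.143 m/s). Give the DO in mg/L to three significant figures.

DO ≈ 4.64 mg/L

Travel time t = x/v = 4.30 km / (0.143 m/s) = 4300 m / 0.143 m/s = 30070 s = 0.3480 d.
k_d L₀/(k_2−k_d) = 0.285×28.9/(0.861−0.285) = 8.236/0.5760 = 14.30 mg/L.
e^(−k_d t) = e^(−0.285×0.3480) = 0.9056; e^(−k_2 t) = e^(−0.861×0.3480) = 0.7411.
D = 14.30 × (0.9056 − 0.7411) + 4.19 × 0.7411 = 2.352 + 3.105 = 5.457 mg/L.
DO = C_s − D = 10.1 − 5.457 = 4.643 mg/L.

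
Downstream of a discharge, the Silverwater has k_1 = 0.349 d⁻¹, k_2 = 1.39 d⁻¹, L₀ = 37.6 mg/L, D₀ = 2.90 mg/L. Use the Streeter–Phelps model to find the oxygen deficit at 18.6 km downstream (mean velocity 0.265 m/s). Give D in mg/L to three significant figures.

Travel time t = x/v = 18.6 km / (0.265 m/s) = 18600 m / 0.265 m/s = 70190 s = 0.8124 d.
k_1 L₀/(k_2−k_1) = 0.349×37.6/(1.39−0.349) = 13.12/1.041 = 12.61 mg/L.
e^(−k_1 t) = e^(−0.349×0.8124) = 0.7531; e^(−k_2 t) = e^(−1.39×0.8124) = 0.3233.
D = 12.61 × (0.7531 − 0.3233) + 2.90 × 0.3233 = 5.418 + 0.9376 = 6.356 mg/L.

D ≈ 6.36 mg/L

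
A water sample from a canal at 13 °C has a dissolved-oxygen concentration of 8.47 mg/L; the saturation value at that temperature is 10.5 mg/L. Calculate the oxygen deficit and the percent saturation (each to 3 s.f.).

D ≈ 2.03 mg/L; 80.7 % saturation

D = C_s − C = 10.5 − 8.47 = 2.03 mg/L.
% saturation = 8.47/10.5 × 100 = 80.7 %.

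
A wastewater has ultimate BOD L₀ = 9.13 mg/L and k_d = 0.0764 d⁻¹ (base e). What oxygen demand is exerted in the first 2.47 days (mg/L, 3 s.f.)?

y ≈ 1.57 mg/L

y_t = L₀(1 − e^(−k_d t)) = 9.13 × (1 − e^(−0.0764×2.47))
= 9.13 × (1 − 0.8280) = 9.13 × 0.1720 = 1.570 mg/L.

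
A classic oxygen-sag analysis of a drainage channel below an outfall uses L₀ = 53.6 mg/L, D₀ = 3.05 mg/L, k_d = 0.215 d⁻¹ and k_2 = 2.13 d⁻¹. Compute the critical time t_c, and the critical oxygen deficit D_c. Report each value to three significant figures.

At the critical point dD/dt = 0, so k_d L₀ e^(−k_d t) = k_2 D. Substituting D(t) from the Streeter–Phelps equation and solving for t gives
t_c = ln[(k_2/k_d)(1 − D₀(k_2−k_d)/(k_d L₀))] / (k_2−k_d).
Here k_2−k_d = 1.915 d⁻¹ and 1 − D₀(k_2−k_d)/(k_d L₀) = 1 − 3.05×1.915/(0.215×53.6) = 0.4932, so
t_c = ln(9.907 × 0.4932) / 1.915 = 1.586 / 1.915 = 0.8284 d.
D_c = (k_d/k_2) L₀ e^(−k_d t_c) = (0.215/2.13) × 53.6 × e^(−0.215×0.8284) = 0.1009 × 53.6 × 0.8369 = 4.528 mg/L.

t_c ≈ 0.828 d; D_c ≈ 4.53 mg/L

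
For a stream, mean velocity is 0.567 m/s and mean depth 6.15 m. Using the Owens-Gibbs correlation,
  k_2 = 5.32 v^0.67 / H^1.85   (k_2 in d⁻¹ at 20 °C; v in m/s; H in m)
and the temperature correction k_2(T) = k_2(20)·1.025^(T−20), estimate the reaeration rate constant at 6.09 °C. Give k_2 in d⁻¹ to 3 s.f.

k_2 ≈ 0.0896 d⁻¹

k_2(20) = 5.32 × 0.567^0.67 / 6.15^1.85 = 5.32 × 0.6838 / 28.80 = 0.1263 d⁻¹.
k_2(6.09) = 0.1263 × 1.025^(6.09−20) = 0.1263 × 0.7093 = 0.08958 d⁻¹.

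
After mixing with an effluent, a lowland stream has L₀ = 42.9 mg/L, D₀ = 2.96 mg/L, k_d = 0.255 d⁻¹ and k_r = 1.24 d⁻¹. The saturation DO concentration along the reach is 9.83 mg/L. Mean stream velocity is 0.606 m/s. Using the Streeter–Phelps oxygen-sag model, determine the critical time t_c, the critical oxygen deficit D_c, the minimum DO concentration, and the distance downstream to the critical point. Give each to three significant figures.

At the critical point dD/dt = 0, so k_d L₀ e^(−k_d t) = k_r D. Substituting D(t) from the Streeter–Phelps equation and solving for t gives
t_c = ln[(k_r/k_d)(1 − D₀(k_r−k_d)/(k_d L₀))] / (k_r−k_d).
Here k_r−k_d = 0.9850 d⁻¹ and 1 − D₀(k_r−k_d)/(k_d L₀) = 1 − 2.96×0.9850/(0.255×42.9) = 0.7335, so
t_c = ln(4.863 × 0.7335) / 0.9850 = 1.272 / 0.9850 = 1.291 d.
L(t_c) = L₀ e^(−k_d t_c) = 42.9 × 0.7195 = 30.87 mg/L, and at the critical point k_r D_c = k_d L, so D_c = (0.255/1.24) × 30.87 = 6.347 mg/L.
Minimum DO = C_s − D_c = 9.83 − 6.347 = 3.483 mg/L.
x_c = v t_c = 0.606 m/s × 1.291 d × 86400 s/d = 67600 m ≈ 67.6 km.

t_c ≈ 1.29 d; D_c ≈ 6.35 mg/L; min DO ≈ 3.48 mg/L; x_c ≈ 67.6 km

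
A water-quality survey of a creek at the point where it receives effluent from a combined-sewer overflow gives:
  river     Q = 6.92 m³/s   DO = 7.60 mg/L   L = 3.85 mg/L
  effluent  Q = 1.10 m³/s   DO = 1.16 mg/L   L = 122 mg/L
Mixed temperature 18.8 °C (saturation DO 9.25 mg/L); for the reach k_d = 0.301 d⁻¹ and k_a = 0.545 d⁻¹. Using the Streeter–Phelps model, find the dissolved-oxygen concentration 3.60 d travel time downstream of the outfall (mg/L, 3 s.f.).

Mixed DO = (6.92×7.60 + 1.10×1.16)/(6.92+1.10) = 53.87/8.020 = 6.717 mg/L.
Mixed L₀ = (6.92×3.85 + 1.10×122)/(8.020) = 160.8/8.020 = 20.06 mg/L.
Initial deficit D₀ = C_s − DO₀ = 9.25 − 6.717 = 2.533 mg/L.
D(3.60) = [0.301×20.06/(0.545−0.301)](e^(−0.301×3.60) − e^(−0.545×3.60)) + 2.533 e^(−0.545×3.60)
= 24.74 × (0.3384 − 0.1406) + 2.533 × 0.1406 = 5.250 mg/L.
DO = 9.25 − 5.250 = 4.000 mg/L.

DO ≈ 4.00 mg/L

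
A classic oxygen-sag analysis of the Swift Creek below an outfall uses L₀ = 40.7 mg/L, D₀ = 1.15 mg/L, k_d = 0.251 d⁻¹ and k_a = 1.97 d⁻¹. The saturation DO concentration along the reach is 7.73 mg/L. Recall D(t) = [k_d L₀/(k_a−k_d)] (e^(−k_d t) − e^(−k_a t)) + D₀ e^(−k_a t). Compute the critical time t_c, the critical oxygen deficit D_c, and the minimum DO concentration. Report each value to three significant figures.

At the critical point dD/dt = 0, so k_d L₀ e^(−k_d t) = k_a D. Substituting D(t) from the Streeter–Phelps equation and solving for t gives
t_c = ln[(k_a/k_d)(1 − D₀(k_a−k_d)/(k_d L₀))] / (k_a−k_d).
Here k_a−k_d = 1.719 d⁻¹ and 1 − D₀(k_a−k_d)/(k_d L₀) = 1 − 1.15×1.719/(0.251×40.7) = 0.8065, so
t_c = ln(7.849 × 0.8065) / 1.719 = 1.845 / 1.719 = 1.073 d.
D_c = (k_d/k_a) L₀ e^(−k_d t_c) = (0.251/1.97) × 40.7 × e^(−0.251×1.073) = 0.1274 × 40.7 × 0.7638 = 3.961 mg/L.
Minimum DO = C_s − D_c = 7.73 − 3.961 = 3.769 mg/L.

t_c ≈ 1.07 d; D_c ≈ 3.96 mg/L; min DO ≈ 3.77 mg/L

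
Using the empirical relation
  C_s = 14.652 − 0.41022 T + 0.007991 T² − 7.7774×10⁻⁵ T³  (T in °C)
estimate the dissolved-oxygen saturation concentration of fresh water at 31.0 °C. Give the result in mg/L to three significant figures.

C_s ≈ 7.30 mg/L

C_s = 14.652 − 0.41022×31.0 + 0.007991×31.0² − 7.7774×10⁻⁵×31.0³ = 7.298 mg/L.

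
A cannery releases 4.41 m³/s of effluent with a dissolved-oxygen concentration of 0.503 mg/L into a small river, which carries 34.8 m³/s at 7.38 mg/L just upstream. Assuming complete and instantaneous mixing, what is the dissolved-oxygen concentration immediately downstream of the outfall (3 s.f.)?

6.61 mg/L

Flow-weighted mixing: C = (Q_r C_r + Q_w C_w)/(Q_r + Q_w)
= (34.8×7.38 + 4.41×0.503)/(34.8 + 4.41) = 259.0/39.21 = 6.607 mg/L.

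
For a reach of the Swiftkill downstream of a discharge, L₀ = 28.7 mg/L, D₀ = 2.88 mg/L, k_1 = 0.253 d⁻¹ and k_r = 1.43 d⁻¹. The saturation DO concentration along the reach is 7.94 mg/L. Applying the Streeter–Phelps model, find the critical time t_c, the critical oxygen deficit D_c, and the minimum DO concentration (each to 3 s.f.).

t_c ≈ 0.937 d; D_c ≈ 4.01 mg/L; min DO ≈ 3.93 mg/L

At the critical point dD/dt = 0, so k_1 L₀ e^(−k_1 t) = k_r D. Substituting D(t) from the Streeter–Phelps equation and solving for t gives
t_c = ln[(k_r/k_1)(1 − D₀(k_r−k_1)/(k_1 L₀))] / (k_r−k_1).
Here k_r−k_1 = 1.177 d⁻¹ and 1 − D₀(k_r−k_1)/(k_1 L₀) = 1 − 2.88×1.177/(0.253×28.7) = 0.5332, so
t_c = ln(5.652 × 0.5332) / 1.177 = 1.103 / 1.177 = 0.9372 d.
L(t_c) = L₀ e^(−k_1 t_c) = 28.7 × 0.7889 = 22.64 mg/L, and at the critical point k_r D_c = k_1 L, so D_c = (0.253/1.43) × 22.64 = 4.006 mg/L.
Minimum DO = C_s − D_c = 7.94 − 4.006 = 3.934 mg/L.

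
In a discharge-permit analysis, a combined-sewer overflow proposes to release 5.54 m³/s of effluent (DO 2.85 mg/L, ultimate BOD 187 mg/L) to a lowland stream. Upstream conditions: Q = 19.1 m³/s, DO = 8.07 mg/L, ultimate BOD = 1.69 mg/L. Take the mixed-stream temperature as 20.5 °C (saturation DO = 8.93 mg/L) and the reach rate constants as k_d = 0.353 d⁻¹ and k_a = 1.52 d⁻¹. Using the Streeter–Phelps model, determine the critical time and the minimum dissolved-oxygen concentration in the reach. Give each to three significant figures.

Mixed DO = (19.1×8.07 + 5.54×2.85)/(19.1+5.54) = 169.9/24.64 = 6.896 mg/L.
Mixed L₀ = (19.1×1.69 + 5.54×187)/(24.64) = 1068/24.64 = 43.35 mg/L.
Initial deficit D₀ = C_s − DO₀ = 8.93 − 6.896 = 2.034 mg/L.
t_c = (1/1.167) ln[(1.52/0.353)(1 − 2.034×1.167/(0.353×43.35))] = 0.8569 × ln(3.638) = 1.107 d.
D_c = (0.353/1.52) × 43.35 × e^(−0.353×1.107) = 0.2322 × 43.35 × 0.6766 = 6.813 mg/L.
Minimum DO = 8.93 − 6.813 = 2.117 mg/L.

t_c ≈ 1.11 d; minimum DO ≈ 2.12 mg/L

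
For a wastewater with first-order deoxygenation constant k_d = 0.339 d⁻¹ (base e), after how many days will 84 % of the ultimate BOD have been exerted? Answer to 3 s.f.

t ≈ 5.41 d

y/L₀ = 1 − e^(−k_d t) = 0.84 ⇒ e^(−k_d t) = 0.160
t = −ln(0.160) / 0.339 = 1.833 / 0.339 = 5.406 d.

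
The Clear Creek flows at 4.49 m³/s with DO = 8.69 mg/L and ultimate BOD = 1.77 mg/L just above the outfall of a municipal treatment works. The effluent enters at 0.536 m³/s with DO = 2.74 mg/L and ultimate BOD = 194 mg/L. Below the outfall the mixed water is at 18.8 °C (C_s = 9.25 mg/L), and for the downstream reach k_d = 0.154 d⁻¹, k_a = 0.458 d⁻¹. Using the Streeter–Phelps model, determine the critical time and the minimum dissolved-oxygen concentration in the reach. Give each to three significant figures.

t_c ≈ 3.22 d; minimum DO ≈ 4.69 mg/L

Mixed DO = (4.49×8.69 + 0.536×2.74)/(4.49+0.536) = 40.49/5.026 = 8.055 mg/L.
Mixed L₀ = (4.49×1.77 + 0.536×194)/(5.026) = 111.9/5.026 = 22.27 mg/L.
Initial deficit D₀ = C_s − DO₀ = 9.25 − 8.055 = 1.195 mg/L.
t_c = (1/0.3040) ln[(0.458/0.154)(1 − 1.195×0.3040/(0.154×22.27))] = 3.289 × ln(2.659) = 3.217 d.
D_c = (0.154/0.458) × 22.27 × e^(−0.154×3.217) = 0.3362 × 22.27 × 0.6093 = 4.563 mg/L.
Minimum DO = 9.25 − 4.563 = 4.687 mg/L.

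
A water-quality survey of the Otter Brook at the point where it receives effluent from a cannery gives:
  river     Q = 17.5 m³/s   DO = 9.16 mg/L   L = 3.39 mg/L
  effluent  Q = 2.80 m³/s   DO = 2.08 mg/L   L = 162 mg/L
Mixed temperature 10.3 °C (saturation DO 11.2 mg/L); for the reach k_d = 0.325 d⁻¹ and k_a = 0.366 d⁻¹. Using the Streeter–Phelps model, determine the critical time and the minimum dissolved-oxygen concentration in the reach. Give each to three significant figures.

Mixed DO = (17.5×9.16 + 2.80×2.08)/(17.5+2.80) = 166.1/20.30 = 8.183 mg/L.
Mixed L₀ = (17.5×3.39 + 2.80×162)/(20.30) = 512.9/20.30 = 25.27 mg/L.
Initial deficit D₀ = C_s − DO₀ = 11.2 − 8.183 = 3.017 mg/L.
t_c = (1/0.04100) ln[(0.366/0.325)(1 − 3.017×0.04100/(0.325×25.27))] = 24.39 × ln(1.109) = 2.528 d.
D_c = (0.325/0.366) × 25.27 × e^(−0.325×2.528) = 0.8880 × 25.27 × 0.4398 = 9.867 mg/L.
Minimum DO = 11.2 − 9.867 = 1.333 mg/L.

t_c ≈ 2.53 d; minimum DO ≈ 1.33 mg/L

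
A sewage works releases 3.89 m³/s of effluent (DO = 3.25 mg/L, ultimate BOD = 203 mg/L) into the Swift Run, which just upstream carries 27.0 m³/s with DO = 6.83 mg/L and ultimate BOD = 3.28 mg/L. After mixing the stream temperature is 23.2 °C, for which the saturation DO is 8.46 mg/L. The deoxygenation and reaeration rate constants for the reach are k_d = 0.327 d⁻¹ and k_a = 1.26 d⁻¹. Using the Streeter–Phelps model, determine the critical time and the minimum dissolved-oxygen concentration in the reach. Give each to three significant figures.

t_c ≈ 1.19 d; minimum DO ≈ 3.47 mg/L

Mixed DO = (27.0×6.83 + 3.89×3.25)/(27.0+3.89) = 197.1/30.89 = 6.379 mg/L.
Mixed L₀ = (27.0×3.28 + 3.89×203)/(30.89) = 878.2/30.89 = 28.43 mg/L.
Initial deficit D₀ = C_s − DO₀ = 8.46 − 6.379 = 2.081 mg/L.
t_c = (1/0.9330) ln[(1.26/0.327)(1 − 2.081×0.9330/(0.327×28.43))] = 1.072 × ln(3.049) = 1.195 d.
D_c = (0.327/1.26) × 28.43 × e^(−0.327×1.195) = 0.2595 × 28.43 × 0.6766 = 4.992 mg/L.
Minimum DO = 8.46 − 4.992 = 3.468 mg/L.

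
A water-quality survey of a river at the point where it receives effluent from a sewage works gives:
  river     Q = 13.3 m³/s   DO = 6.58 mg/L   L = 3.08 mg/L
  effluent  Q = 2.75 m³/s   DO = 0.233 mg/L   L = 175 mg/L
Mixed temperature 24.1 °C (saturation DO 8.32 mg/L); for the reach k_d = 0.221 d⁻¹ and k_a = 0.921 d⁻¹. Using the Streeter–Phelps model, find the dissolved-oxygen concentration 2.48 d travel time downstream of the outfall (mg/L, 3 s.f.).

Mixed DO = (13.3×6.58 + 2.75×0.233)/(13.3+2.75) = 88.15/16.05 = 5.493 mg/L.
Mixed L₀ = (13.3×3.08 + 2.75×175)/(16.05) = 522.2/16.05 = 32.54 mg/L.
Initial deficit D₀ = C_s − DO₀ = 8.32 − 5.493 = 2.827 mg/L.
D(2.48) = [0.221×32.54/(0.921−0.221)](e^(−0.221×2.48) − e^(−0.921×2.48)) + 2.827 e^(−0.921×2.48)
= 10.27 × (0.5781 − 0.1019) + 2.827 × 0.1019 = 5.180 mg/L.
DO = 8.32 − 5.180 = 3.140 mg/L.

DO ≈ 3.14 mg/L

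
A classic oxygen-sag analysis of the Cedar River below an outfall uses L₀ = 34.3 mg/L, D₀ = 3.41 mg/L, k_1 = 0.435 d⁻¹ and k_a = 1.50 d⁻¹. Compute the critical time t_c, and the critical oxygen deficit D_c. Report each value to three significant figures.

t_c ≈ 0.900 d; D_c ≈ 6.72 mg/L

t_c = [1/(k_a−k_1)] ln[(k_a/k_1)(1 − D₀(k_a−k_1)/(k_1 L₀))]
= [1/(1.50−0.435)] ln[(1.50/0.435)(1 − 3.41×1.065/(0.435×34.3))]
= (1/1.065) ln[3.448 × 0.7566] = 0.9390 × ln(2.609) = 0.9390 × 0.9590 = 0.9004 d.
L(t_c) = L₀ e^(−k_1 t_c) = 34.3 × 0.6759 = 23.18 mg/L, and at the critical point k_a D_c = k_1 L, so D_c = (0.435/1.50) × 23.18 = 6.723 mg/L.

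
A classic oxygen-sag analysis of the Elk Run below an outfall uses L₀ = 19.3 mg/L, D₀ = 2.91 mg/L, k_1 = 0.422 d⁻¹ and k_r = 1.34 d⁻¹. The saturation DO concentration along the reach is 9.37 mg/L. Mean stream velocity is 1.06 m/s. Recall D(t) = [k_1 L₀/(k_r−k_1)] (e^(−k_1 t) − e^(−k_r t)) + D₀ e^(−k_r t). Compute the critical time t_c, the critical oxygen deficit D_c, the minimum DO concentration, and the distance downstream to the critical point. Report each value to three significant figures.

t_c = [1/(k_r−k_1)] ln[(k_r/k_1)(1 − D₀(k_r−k_1)/(k_1 L₀))]
= [1/(1.34−0.422)] ln[(1.34/0.422)(1 − 2.91×0.9180/(0.422×19.3))]
= (1/0.9180) ln[3.175 × 0.6720] = 1.089 × ln(2.134) = 1.089 × 0.7579 = 0.8256 d.
L(t_c) = L₀ e^(−k_1 t_c) = 19.3 × 0.7058 = 13.62 mg/L, and at the critical point k_r D_c = k_1 L, so D_c = (0.422/1.34) × 13.62 = 4.290 mg/L.
Minimum DO = C_s − D_c = 9.37 − 4.290 = 5.080 mg/L.
x_c = v t_c = 1.06 m/s × 0.8256 d × 86400 s/d = 75610 m ≈ 75.6 km.

t_c ≈ 0.826 d; D_c ≈ 4.29 mg/L; min DO ≈ 5.08 mg/L; x_c ≈ 75.6 km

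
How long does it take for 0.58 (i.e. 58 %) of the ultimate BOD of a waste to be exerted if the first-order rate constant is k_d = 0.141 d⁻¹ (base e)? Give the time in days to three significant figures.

y/L₀ = 1 − e^(−k_d t) = 0.58 ⇒ e^(−k_d t) = 0.420
t = −ln(0.420) / 0.141 = 0.8675 / 0.141 = 6.152 d.

t ≈ 6.15 d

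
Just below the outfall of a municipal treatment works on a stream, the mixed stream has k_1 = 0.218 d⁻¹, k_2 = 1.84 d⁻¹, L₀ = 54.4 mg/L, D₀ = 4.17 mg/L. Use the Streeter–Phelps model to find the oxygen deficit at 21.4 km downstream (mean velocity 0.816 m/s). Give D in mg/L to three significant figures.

Travel time t = x/v = 21.4 km / (0.816 m/s) = 21400 m / 0.816 m/s = 26230 s = 0.3035 d.
k_1 L₀/(k_2−k_1) = 0.218×54.4/(1.84−0.218) = 11.86/1.622 = 7.311 mg/L.
e^(−k_1 t) = e^(−0.218×0.3035) = 0.9360; e^(−k_2 t) = e^(−1.84×0.3035) = 0.5721.
D = 7.311 × (0.9360 − 0.5721) + 4.17 × 0.5721 = 2.661 + 2.386 = 5.046 mg/L.

D ≈ 5.05 mg/L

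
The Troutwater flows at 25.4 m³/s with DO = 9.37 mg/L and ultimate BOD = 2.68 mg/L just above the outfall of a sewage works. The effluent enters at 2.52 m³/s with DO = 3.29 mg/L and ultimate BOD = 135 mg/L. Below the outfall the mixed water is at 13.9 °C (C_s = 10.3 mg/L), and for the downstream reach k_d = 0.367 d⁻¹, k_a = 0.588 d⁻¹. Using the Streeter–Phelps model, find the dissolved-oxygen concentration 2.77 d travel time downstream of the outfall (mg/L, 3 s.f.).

Mixed DO = (25.4×9.37 + 2.52×3.29)/(25.4+2.52) = 246.3/27.92 = 8.821 mg/L.
Mixed L₀ = (25.4×2.68 + 2.52×135)/(27.92) = 408.3/27.92 = 14.62 mg/L.
Initial deficit D₀ = C_s − DO₀ = 10.3 − 8.821 = 1.479 mg/L.
D(2.77) = [0.367×14.62/(0.588−0.367)](e^(−0.367×2.77) − e^(−0.588×2.77)) + 1.479 e^(−0.588×2.77)
= 24.28 × (0.3618 − 0.1962) + 1.479 × 0.1962 = 4.313 mg/L.
DO = 10.3 − 4.313 = 5.987 mg/L.

DO ≈ 5.99 mg/L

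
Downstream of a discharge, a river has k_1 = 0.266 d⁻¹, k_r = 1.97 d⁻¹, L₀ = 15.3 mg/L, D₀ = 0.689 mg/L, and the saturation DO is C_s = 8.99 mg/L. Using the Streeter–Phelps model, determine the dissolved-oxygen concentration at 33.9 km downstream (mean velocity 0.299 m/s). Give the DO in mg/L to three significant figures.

DO ≈ 7.43 mg/L

Travel time t = x/v = 33.9 km / (0.299 m/s) = 33900 m / 0.299 m/s = 113400 s = 1.312 d.
k_1 L₀/(k_r−k_1) = 0.266×15.3/(1.97−0.266) = 4.070/1.704 = 2.388 mg/L.
e^(−k_1 t) = e^(−0.266×1.312) = 0.7054; e^(−k_r t) = e^(−1.97×1.312) = 0.07539.
D = 2.388 × (0.7054 − 0.07539) + 0.689 × 0.07539 = 1.505 + 0.05194 = 1.557 mg/L.
DO = C_s − D = 8.99 − 1.557 = 7.433 mg/L.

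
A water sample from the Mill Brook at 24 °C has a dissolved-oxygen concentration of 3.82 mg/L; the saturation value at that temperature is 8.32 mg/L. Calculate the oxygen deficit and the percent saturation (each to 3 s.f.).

D = C_s − C = 8.32 − 3.82 = 4.50 mg/L.
% saturation = 3.82/8.32 × 100 = 45.9 %.

D ≈ 4.50 mg/L; 45.9 % saturation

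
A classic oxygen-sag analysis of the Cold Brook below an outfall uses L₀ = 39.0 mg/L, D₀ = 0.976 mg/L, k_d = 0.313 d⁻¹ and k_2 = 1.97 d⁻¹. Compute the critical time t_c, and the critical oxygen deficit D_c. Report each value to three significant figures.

t_c ≈ 1.02 d; D_c ≈ 4.50 mg/L

With k_2/k_d = 6.294 and 1 − D₀(k_2−k_d)/(k_d L₀) = 0.8675,
t_c = ln(6.294 × 0.8675) / (1.97 − 0.313) = ln(5.460) / 1.657 = 1.697/1.657 = 1.024 d.
L(t_c) = L₀ e^(−k_d t_c) = 39.0 × 0.7257 = 28.30 mg/L, and at the critical point k_2 D_c = k_d L, so D_c = (0.313/1.97) × 28.30 = 4.497 mg/L.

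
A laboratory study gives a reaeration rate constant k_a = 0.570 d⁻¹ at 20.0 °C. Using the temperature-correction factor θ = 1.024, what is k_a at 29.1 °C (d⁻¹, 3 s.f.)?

k_a(T₂) = k_a(T₁) · θ^(T₂−T₁) = 0.570 × 1.024^(29.1−20.0)
= 0.570 × 1.024^9.10 = 0.570 × 1.241 = 0.7073 d⁻¹.

k_a ≈ 0.707 d⁻¹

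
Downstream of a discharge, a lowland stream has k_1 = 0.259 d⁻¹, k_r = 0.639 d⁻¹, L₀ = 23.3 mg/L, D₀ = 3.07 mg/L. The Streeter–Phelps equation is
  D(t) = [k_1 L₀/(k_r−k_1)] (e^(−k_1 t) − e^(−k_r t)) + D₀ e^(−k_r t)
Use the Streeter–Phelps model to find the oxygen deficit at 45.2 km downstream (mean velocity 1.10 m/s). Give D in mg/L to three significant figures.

Travel time t = x/v = 45.2 km / (1.10 m/s) = 45200 m / 1.10 m/s = 41090 s = 0.4756 d.
k_1 L₀/(k_r−k_1) = 0.259×23.3/(0.639−0.259) = 6.035/0.3800 = 15.88 mg/L.
e^(−k_1 t) = e^(−0.259×0.4756) = 0.8841; e^(−k_r t) = e^(−0.639×0.4756) = 0.7379.
D = 15.88 × (0.8841 − 0.7379) + 3.07 × 0.7379 = 2.321 + 2.265 = 4.587 mg/L.

D ≈ 4.59 mg/L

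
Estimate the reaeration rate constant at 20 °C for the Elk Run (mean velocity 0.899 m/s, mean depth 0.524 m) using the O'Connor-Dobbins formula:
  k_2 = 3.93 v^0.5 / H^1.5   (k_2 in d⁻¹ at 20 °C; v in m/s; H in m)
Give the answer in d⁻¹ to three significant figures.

k_2 = 3.93 × 0.899^0.5 / 0.524^1.5 = 3.93 × 0.9482 / 0.3793 = 9.824 d⁻¹.

k_2 ≈ 9.82 d⁻¹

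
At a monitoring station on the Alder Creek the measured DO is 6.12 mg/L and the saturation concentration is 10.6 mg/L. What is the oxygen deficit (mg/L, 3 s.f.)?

D = C_s − C = 10.6 − 6.12 = 4.48 mg/L.

D ≈ 4.48 mg/L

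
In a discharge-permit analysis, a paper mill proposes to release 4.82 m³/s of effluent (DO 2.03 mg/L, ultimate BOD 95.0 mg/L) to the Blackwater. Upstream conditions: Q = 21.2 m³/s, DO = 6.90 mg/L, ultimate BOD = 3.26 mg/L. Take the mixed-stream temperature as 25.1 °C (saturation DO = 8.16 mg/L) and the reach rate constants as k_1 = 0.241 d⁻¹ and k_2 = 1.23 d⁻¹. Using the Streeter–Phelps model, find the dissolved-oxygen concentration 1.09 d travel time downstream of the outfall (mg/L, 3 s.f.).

Mixed DO = (21.2×6.90 + 4.82×2.03)/(21.2+4.82) = 156.1/26.02 = 5.998 mg/L.
Mixed L₀ = (21.2×3.26 + 4.82×95.0)/(26.02) = 527.0/26.02 = 20.25 mg/L.
Initial deficit D₀ = C_s − DO₀ = 8.16 − 5.998 = 2.162 mg/L.
D(1.09) = [0.241×20.25/(1.23−0.241)](e^(−0.241×1.09) − e^(−1.23×1.09)) + 2.162 e^(−1.23×1.09)
= 4.936 × (0.7690 − 0.2617) + 2.162 × 0.2617 = 3.070 mg/L.
DO = 8.16 − 3.070 = 5.090 mg/L.

DO ≈ 5.09 mg/L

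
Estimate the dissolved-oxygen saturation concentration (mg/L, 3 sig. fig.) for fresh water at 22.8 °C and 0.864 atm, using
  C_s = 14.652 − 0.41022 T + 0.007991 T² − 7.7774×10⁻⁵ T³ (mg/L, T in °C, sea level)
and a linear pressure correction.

At sea level: C_s = 14.652 − 0.41022×22.8 + 0.007991×22.8² − 7.7774×10⁻⁵×22.8³ = 8.531 mg/L.
Pressure correction: C_s' = 8.531 × 0.864 = 7.371 mg/L.

C_s ≈ 7.37 mg/L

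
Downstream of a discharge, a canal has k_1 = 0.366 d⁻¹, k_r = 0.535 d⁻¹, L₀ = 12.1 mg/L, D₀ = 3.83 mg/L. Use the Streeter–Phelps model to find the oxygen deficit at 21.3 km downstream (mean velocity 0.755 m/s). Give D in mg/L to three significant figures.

D ≈ 4.46 mg/L

Travel time t = x/v = 21.3 km / (0.755 m/s) = 21300 m / 0.755 m/s = 28210 s = 0.3265 d.
k_1 L₀/(k_r−k_1) = 0.366×12.1/(0.535−0.366) = 4.429/0.1690 = 26.20 mg/L.
e^(−k_1 t) = e^(−0.366×0.3265) = 0.8874; e^(−k_r t) = e^(−0.535×0.3265) = 0.8397.
D = 26.20 × (0.8874 − 0.8397) + 3.83 × 0.8397 = 1.248 + 3.216 = 4.465 mg/L.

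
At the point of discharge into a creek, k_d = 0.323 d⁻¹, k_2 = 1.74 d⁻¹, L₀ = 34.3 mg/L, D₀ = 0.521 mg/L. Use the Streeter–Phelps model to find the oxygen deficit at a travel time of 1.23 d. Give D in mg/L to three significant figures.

D ≈ 4.40 mg/L

k_d L₀/(k_2−k_d) = 0.323×34.3/(1.74−0.323) = 11.08/1.417 = 7.819 mg/L.
e^(−k_d t) = e^(−0.323×1.230) = 0.6721; e^(−k_2 t) = e^(−1.74×1.230) = 0.1176.
D = 7.819 × (0.6721 − 0.1176) + 0.521 × 0.1176 = 4.335 + 0.06129 = 4.397 mg/L.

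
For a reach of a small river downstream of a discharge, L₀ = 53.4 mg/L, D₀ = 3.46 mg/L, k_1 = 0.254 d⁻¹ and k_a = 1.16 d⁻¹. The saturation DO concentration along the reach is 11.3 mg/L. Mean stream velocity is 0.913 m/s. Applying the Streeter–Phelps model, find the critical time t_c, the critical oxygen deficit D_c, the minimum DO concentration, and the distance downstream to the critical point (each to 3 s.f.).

t_c ≈ 1.39 d; D_c ≈ 8.22 mg/L; min DO ≈ 3.08 mg/L; x_c ≈ 109 km

With k_a/k_1 = 4.567 and 1 − D₀(k_a−k_1)/(k_1 L₀) = 0.7689,
t_c = ln(4.567 × 0.7689) / (1.16 − 0.254) = ln(3.511) / 0.9060 = 1.256/0.9060 = 1.386 d.
L(t_c) = L₀ e^(−k_1 t_c) = 53.4 × 0.7032 = 37.55 mg/L, and at the critical point k_a D_c = k_1 L, so D_c = (0.254/1.16) × 37.55 = 8.222 mg/L.
Minimum DO = C_s − D_c = 11.3 − 8.222 = 3.078 mg/L.
x_c = v t_c = 0.913 m/s × 1.386 d × 86400 s/d = 109400 m ≈ 109 km.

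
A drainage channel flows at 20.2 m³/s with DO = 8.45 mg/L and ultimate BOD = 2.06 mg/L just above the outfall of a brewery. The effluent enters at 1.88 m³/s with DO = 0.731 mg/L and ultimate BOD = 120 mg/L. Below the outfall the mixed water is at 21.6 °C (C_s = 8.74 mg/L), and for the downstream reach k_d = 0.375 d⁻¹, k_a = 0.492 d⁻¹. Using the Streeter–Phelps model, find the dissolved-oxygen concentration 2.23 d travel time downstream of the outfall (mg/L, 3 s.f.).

DO ≈ 4.56 mg/L

Mixed DO = (20.2×8.45 + 1.88×0.731)/(20.2+1.88) = 172.1/22.08 = 7.793 mg/L.
Mixed L₀ = (20.2×2.06 + 1.88×120)/(22.08) = 267.2/22.08 = 12.10 mg/L.
Initial deficit D₀ = C_s − DO₀ = 8.74 − 7.793 = 0.9472 mg/L.
D(2.23) = [0.375×12.10/(0.492−0.375)](e^(−0.375×2.23) − e^(−0.492×2.23)) + 0.9472 e^(−0.492×2.23)
= 38.79 × (0.4333 − 0.3338) + 0.9472 × 0.3338 = 4.176 mg/L.
DO = 8.74 − 4.176 = 4.564 mg/L.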